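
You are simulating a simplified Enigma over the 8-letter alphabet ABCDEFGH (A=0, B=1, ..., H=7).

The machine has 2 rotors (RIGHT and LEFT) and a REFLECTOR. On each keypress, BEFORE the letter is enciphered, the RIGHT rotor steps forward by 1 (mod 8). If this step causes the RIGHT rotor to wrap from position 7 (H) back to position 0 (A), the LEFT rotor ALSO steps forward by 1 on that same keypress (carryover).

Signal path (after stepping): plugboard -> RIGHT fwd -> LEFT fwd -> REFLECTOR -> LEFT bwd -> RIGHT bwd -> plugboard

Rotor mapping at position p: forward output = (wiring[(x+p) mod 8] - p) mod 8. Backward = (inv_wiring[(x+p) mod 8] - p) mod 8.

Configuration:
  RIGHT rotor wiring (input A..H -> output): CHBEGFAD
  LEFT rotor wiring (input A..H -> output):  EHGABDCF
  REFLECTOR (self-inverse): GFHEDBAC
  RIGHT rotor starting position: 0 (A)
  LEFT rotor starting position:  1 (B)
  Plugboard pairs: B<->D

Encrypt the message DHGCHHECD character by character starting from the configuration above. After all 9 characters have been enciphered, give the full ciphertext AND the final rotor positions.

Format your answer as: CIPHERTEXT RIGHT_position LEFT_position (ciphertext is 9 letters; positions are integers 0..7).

Answer: CFCABFHBB 1 2

Derivation:
Char 1 ('D'): step: R->1, L=1; D->plug->B->R->A->L->G->refl->A->L'->D->R'->C->plug->C
Char 2 ('H'): step: R->2, L=1; H->plug->H->R->F->L->B->refl->F->L'->B->R'->F->plug->F
Char 3 ('G'): step: R->3, L=1; G->plug->G->R->E->L->C->refl->H->L'->C->R'->C->plug->C
Char 4 ('C'): step: R->4, L=1; C->plug->C->R->E->L->C->refl->H->L'->C->R'->A->plug->A
Char 5 ('H'): step: R->5, L=1; H->plug->H->R->B->L->F->refl->B->L'->F->R'->D->plug->B
Char 6 ('H'): step: R->6, L=1; H->plug->H->R->H->L->D->refl->E->L'->G->R'->F->plug->F
Char 7 ('E'): step: R->7, L=1; E->plug->E->R->F->L->B->refl->F->L'->B->R'->H->plug->H
Char 8 ('C'): step: R->0, L->2 (L advanced); C->plug->C->R->B->L->G->refl->A->L'->E->R'->D->plug->B
Char 9 ('D'): step: R->1, L=2; D->plug->B->R->A->L->E->refl->D->L'->F->R'->D->plug->B
Final: ciphertext=CFCABFHBB, RIGHT=1, LEFT=2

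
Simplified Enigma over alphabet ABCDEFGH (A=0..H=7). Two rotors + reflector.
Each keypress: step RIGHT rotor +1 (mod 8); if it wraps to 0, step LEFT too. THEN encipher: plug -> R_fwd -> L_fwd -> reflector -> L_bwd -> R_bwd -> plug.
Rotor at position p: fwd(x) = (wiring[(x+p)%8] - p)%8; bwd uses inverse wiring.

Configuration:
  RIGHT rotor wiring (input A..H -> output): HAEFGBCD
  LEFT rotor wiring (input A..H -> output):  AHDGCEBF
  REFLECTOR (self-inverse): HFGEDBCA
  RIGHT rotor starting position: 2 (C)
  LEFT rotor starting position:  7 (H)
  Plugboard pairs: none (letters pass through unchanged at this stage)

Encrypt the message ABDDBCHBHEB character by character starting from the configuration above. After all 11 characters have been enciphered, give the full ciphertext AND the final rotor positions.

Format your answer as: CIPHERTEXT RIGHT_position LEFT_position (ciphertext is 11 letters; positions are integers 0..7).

Char 1 ('A'): step: R->3, L=7; A->plug->A->R->C->L->A->refl->H->L'->E->R'->F->plug->F
Char 2 ('B'): step: R->4, L=7; B->plug->B->R->F->L->D->refl->E->L'->D->R'->E->plug->E
Char 3 ('D'): step: R->5, L=7; D->plug->D->R->C->L->A->refl->H->L'->E->R'->A->plug->A
Char 4 ('D'): step: R->6, L=7; D->plug->D->R->C->L->A->refl->H->L'->E->R'->A->plug->A
Char 5 ('B'): step: R->7, L=7; B->plug->B->R->A->L->G->refl->C->L'->H->R'->F->plug->F
Char 6 ('C'): step: R->0, L->0 (L advanced); C->plug->C->R->E->L->C->refl->G->L'->D->R'->H->plug->H
Char 7 ('H'): step: R->1, L=0; H->plug->H->R->G->L->B->refl->F->L'->H->R'->A->plug->A
Char 8 ('B'): step: R->2, L=0; B->plug->B->R->D->L->G->refl->C->L'->E->R'->C->plug->C
Char 9 ('H'): step: R->3, L=0; H->plug->H->R->B->L->H->refl->A->L'->A->R'->E->plug->E
Char 10 ('E'): step: R->4, L=0; E->plug->E->R->D->L->G->refl->C->L'->E->R'->F->plug->F
Char 11 ('B'): step: R->5, L=0; B->plug->B->R->F->L->E->refl->D->L'->C->R'->D->plug->D
Final: ciphertext=FEAAFHACEFD, RIGHT=5, LEFT=0

Answer: FEAAFHACEFD 5 0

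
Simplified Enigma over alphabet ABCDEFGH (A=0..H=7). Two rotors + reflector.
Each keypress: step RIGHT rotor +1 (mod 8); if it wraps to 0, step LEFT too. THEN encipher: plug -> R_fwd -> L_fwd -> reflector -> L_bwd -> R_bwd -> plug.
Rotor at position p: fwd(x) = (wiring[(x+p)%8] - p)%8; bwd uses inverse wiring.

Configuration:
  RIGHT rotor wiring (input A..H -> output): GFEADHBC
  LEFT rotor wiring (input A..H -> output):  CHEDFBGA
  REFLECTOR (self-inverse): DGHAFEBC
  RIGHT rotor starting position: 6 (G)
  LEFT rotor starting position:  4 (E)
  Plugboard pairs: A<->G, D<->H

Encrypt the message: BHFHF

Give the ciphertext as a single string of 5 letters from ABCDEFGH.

Answer: DEBAB

Derivation:
Char 1 ('B'): step: R->7, L=4; B->plug->B->R->H->L->H->refl->C->L'->C->R'->H->plug->D
Char 2 ('H'): step: R->0, L->5 (L advanced); H->plug->D->R->A->L->E->refl->F->L'->D->R'->E->plug->E
Char 3 ('F'): step: R->1, L=5; F->plug->F->R->A->L->E->refl->F->L'->D->R'->B->plug->B
Char 4 ('H'): step: R->2, L=5; H->plug->D->R->F->L->H->refl->C->L'->E->R'->G->plug->A
Char 5 ('F'): step: R->3, L=5; F->plug->F->R->D->L->F->refl->E->L'->A->R'->B->plug->B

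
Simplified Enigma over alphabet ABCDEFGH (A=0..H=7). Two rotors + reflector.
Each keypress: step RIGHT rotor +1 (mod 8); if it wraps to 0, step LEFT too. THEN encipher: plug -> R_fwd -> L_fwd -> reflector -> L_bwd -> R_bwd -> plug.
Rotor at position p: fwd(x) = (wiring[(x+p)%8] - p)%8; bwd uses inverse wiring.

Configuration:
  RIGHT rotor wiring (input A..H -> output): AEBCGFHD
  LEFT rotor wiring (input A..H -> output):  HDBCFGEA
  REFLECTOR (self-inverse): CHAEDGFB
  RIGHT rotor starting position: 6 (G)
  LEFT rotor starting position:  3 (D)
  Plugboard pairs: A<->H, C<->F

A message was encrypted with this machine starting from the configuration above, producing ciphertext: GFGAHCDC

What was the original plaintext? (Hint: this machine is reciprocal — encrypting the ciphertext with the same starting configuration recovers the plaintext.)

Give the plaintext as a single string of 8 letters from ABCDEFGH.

Char 1 ('G'): step: R->7, L=3; G->plug->G->R->G->L->A->refl->C->L'->B->R'->B->plug->B
Char 2 ('F'): step: R->0, L->4 (L advanced); F->plug->C->R->B->L->C->refl->A->L'->C->R'->D->plug->D
Char 3 ('G'): step: R->1, L=4; G->plug->G->R->C->L->A->refl->C->L'->B->R'->C->plug->F
Char 4 ('A'): step: R->2, L=4; A->plug->H->R->C->L->A->refl->C->L'->B->R'->F->plug->C
Char 5 ('H'): step: R->3, L=4; H->plug->A->R->H->L->G->refl->F->L'->G->R'->H->plug->A
Char 6 ('C'): step: R->4, L=4; C->plug->F->R->A->L->B->refl->H->L'->F->R'->G->plug->G
Char 7 ('D'): step: R->5, L=4; D->plug->D->R->D->L->E->refl->D->L'->E->R'->F->plug->C
Char 8 ('C'): step: R->6, L=4; C->plug->F->R->E->L->D->refl->E->L'->D->R'->E->plug->E

Answer: BDFCAGCE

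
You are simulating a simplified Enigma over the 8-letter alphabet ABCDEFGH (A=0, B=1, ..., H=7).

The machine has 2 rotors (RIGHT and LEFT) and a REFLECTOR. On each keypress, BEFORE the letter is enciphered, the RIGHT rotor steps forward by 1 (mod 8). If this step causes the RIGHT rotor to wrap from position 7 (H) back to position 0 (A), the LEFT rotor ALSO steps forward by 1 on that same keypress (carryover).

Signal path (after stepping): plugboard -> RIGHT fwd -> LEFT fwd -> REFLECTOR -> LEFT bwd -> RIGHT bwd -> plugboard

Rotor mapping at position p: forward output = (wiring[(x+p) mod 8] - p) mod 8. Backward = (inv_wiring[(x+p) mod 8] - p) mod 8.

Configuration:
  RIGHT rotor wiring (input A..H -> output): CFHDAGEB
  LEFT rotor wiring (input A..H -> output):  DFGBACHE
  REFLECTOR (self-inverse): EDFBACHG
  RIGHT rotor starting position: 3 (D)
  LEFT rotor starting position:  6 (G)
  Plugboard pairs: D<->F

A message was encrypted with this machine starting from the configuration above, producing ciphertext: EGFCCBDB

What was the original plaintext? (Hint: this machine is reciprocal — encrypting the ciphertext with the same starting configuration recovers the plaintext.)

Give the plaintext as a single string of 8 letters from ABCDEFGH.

Char 1 ('E'): step: R->4, L=6; E->plug->E->R->G->L->C->refl->F->L'->C->R'->B->plug->B
Char 2 ('G'): step: R->5, L=6; G->plug->G->R->G->L->C->refl->F->L'->C->R'->F->plug->D
Char 3 ('F'): step: R->6, L=6; F->plug->D->R->H->L->E->refl->A->L'->E->R'->C->plug->C
Char 4 ('C'): step: R->7, L=6; C->plug->C->R->G->L->C->refl->F->L'->C->R'->A->plug->A
Char 5 ('C'): step: R->0, L->7 (L advanced); C->plug->C->R->H->L->A->refl->E->L'->B->R'->H->plug->H
Char 6 ('B'): step: R->1, L=7; B->plug->B->R->G->L->D->refl->B->L'->F->R'->E->plug->E
Char 7 ('D'): step: R->2, L=7; D->plug->F->R->H->L->A->refl->E->L'->B->R'->B->plug->B
Char 8 ('B'): step: R->3, L=7; B->plug->B->R->F->L->B->refl->D->L'->G->R'->E->plug->E

Answer: BDCAHEBE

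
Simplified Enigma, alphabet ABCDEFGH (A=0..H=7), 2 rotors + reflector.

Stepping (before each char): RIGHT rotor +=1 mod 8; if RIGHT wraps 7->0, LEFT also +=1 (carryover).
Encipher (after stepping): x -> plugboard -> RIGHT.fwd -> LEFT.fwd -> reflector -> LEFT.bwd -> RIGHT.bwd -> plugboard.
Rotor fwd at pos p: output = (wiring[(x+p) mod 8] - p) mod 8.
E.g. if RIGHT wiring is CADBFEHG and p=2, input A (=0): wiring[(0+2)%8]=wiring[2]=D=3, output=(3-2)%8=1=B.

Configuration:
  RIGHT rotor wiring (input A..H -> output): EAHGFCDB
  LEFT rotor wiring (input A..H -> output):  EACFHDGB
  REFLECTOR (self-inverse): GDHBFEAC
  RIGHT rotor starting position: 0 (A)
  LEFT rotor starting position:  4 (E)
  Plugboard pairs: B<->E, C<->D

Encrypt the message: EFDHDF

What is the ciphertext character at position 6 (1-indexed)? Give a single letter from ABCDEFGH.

Char 1 ('E'): step: R->1, L=4; E->plug->B->R->G->L->G->refl->A->L'->E->R'->D->plug->C
Char 2 ('F'): step: R->2, L=4; F->plug->F->R->H->L->B->refl->D->L'->A->R'->D->plug->C
Char 3 ('D'): step: R->3, L=4; D->plug->C->R->H->L->B->refl->D->L'->A->R'->D->plug->C
Char 4 ('H'): step: R->4, L=4; H->plug->H->R->C->L->C->refl->H->L'->B->R'->A->plug->A
Char 5 ('D'): step: R->5, L=4; D->plug->C->R->E->L->A->refl->G->L'->G->R'->B->plug->E
Char 6 ('F'): step: R->6, L=4; F->plug->F->R->A->L->D->refl->B->L'->H->R'->G->plug->G

G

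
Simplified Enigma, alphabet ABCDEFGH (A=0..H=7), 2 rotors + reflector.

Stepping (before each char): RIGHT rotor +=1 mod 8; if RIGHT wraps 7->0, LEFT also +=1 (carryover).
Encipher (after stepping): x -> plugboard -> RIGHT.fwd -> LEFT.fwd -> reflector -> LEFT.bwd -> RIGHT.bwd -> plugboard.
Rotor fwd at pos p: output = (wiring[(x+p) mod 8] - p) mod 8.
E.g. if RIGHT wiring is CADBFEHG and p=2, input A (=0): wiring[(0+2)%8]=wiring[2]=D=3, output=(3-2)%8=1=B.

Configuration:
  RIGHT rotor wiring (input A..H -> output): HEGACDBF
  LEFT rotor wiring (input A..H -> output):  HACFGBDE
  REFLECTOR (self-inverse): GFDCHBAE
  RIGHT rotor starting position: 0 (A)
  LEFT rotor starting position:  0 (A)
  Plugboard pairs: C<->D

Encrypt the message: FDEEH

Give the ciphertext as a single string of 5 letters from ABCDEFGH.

Answer: DECDG

Derivation:
Char 1 ('F'): step: R->1, L=0; F->plug->F->R->A->L->H->refl->E->L'->H->R'->C->plug->D
Char 2 ('D'): step: R->2, L=0; D->plug->C->R->A->L->H->refl->E->L'->H->R'->E->plug->E
Char 3 ('E'): step: R->3, L=0; E->plug->E->R->C->L->C->refl->D->L'->G->R'->D->plug->C
Char 4 ('E'): step: R->4, L=0; E->plug->E->R->D->L->F->refl->B->L'->F->R'->C->plug->D
Char 5 ('H'): step: R->5, L=0; H->plug->H->R->F->L->B->refl->F->L'->D->R'->G->plug->G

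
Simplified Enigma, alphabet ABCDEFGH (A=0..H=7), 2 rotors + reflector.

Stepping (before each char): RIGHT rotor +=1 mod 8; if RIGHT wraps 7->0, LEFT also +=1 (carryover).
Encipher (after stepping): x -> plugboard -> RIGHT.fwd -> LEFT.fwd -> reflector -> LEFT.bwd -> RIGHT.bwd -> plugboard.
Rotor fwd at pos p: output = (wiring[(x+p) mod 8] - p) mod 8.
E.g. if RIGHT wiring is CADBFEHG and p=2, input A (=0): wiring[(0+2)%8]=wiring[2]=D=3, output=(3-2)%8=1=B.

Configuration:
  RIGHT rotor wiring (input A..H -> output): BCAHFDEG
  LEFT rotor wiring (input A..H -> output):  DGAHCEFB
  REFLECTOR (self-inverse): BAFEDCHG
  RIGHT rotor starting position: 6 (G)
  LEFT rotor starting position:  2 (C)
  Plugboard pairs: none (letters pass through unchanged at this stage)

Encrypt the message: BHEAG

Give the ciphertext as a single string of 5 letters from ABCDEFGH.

Answer: FCGHE

Derivation:
Char 1 ('B'): step: R->7, L=2; B->plug->B->R->C->L->A->refl->B->L'->G->R'->F->plug->F
Char 2 ('H'): step: R->0, L->3 (L advanced); H->plug->H->R->G->L->D->refl->E->L'->A->R'->C->plug->C
Char 3 ('E'): step: R->1, L=3; E->plug->E->R->C->L->B->refl->A->L'->F->R'->G->plug->G
Char 4 ('A'): step: R->2, L=3; A->plug->A->R->G->L->D->refl->E->L'->A->R'->H->plug->H
Char 5 ('G'): step: R->3, L=3; G->plug->G->R->H->L->F->refl->C->L'->D->R'->E->plug->E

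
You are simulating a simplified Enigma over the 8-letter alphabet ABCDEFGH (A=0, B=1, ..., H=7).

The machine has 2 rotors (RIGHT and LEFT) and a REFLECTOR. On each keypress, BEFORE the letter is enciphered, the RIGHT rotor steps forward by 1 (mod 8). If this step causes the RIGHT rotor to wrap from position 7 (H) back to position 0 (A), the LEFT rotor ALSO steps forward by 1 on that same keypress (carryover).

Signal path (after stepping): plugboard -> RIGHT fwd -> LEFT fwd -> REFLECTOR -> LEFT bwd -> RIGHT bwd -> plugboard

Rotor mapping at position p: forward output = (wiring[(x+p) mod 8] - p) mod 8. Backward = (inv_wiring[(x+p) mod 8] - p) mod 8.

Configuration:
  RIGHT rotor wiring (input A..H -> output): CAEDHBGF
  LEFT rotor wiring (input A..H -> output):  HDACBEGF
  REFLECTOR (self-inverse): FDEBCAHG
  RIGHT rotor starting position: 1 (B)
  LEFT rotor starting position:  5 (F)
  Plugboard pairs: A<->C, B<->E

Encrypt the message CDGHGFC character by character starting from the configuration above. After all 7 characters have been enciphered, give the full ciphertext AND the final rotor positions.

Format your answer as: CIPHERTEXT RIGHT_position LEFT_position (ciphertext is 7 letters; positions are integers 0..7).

Char 1 ('C'): step: R->2, L=5; C->plug->A->R->C->L->A->refl->F->L'->G->R'->H->plug->H
Char 2 ('D'): step: R->3, L=5; D->plug->D->R->D->L->C->refl->E->L'->H->R'->F->plug->F
Char 3 ('G'): step: R->4, L=5; G->plug->G->R->A->L->H->refl->G->L'->E->R'->F->plug->F
Char 4 ('H'): step: R->5, L=5; H->plug->H->R->C->L->A->refl->F->L'->G->R'->G->plug->G
Char 5 ('G'): step: R->6, L=5; G->plug->G->R->B->L->B->refl->D->L'->F->R'->F->plug->F
Char 6 ('F'): step: R->7, L=5; F->plug->F->R->A->L->H->refl->G->L'->E->R'->E->plug->B
Char 7 ('C'): step: R->0, L->6 (L advanced); C->plug->A->R->C->L->B->refl->D->L'->G->R'->G->plug->G
Final: ciphertext=HFFGFBG, RIGHT=0, LEFT=6

Answer: HFFGFBG 0 6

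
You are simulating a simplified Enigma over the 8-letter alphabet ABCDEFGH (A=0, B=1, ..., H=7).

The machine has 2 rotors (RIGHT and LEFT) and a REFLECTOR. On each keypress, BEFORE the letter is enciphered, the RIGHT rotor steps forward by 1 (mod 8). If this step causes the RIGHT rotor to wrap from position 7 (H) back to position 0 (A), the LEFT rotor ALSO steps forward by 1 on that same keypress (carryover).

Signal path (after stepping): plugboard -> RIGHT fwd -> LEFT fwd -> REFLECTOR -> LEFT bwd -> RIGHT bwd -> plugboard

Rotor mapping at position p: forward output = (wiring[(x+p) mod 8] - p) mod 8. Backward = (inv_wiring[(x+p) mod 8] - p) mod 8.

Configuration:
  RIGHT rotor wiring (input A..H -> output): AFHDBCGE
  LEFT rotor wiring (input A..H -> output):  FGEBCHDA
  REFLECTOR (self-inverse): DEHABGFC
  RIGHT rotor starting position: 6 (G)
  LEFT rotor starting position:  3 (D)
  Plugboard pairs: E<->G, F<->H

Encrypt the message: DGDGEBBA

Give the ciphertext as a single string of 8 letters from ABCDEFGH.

Answer: GEFFHHED

Derivation:
Char 1 ('D'): step: R->7, L=3; D->plug->D->R->A->L->G->refl->F->L'->E->R'->E->plug->G
Char 2 ('G'): step: R->0, L->4 (L advanced); G->plug->E->R->B->L->D->refl->A->L'->G->R'->G->plug->E
Char 3 ('D'): step: R->1, L=4; D->plug->D->R->A->L->G->refl->F->L'->H->R'->H->plug->F
Char 4 ('G'): step: R->2, L=4; G->plug->E->R->E->L->B->refl->E->L'->D->R'->H->plug->F
Char 5 ('E'): step: R->3, L=4; E->plug->G->R->C->L->H->refl->C->L'->F->R'->F->plug->H
Char 6 ('B'): step: R->4, L=4; B->plug->B->R->G->L->A->refl->D->L'->B->R'->F->plug->H
Char 7 ('B'): step: R->5, L=4; B->plug->B->R->B->L->D->refl->A->L'->G->R'->G->plug->E
Char 8 ('A'): step: R->6, L=4; A->plug->A->R->A->L->G->refl->F->L'->H->R'->D->plug->D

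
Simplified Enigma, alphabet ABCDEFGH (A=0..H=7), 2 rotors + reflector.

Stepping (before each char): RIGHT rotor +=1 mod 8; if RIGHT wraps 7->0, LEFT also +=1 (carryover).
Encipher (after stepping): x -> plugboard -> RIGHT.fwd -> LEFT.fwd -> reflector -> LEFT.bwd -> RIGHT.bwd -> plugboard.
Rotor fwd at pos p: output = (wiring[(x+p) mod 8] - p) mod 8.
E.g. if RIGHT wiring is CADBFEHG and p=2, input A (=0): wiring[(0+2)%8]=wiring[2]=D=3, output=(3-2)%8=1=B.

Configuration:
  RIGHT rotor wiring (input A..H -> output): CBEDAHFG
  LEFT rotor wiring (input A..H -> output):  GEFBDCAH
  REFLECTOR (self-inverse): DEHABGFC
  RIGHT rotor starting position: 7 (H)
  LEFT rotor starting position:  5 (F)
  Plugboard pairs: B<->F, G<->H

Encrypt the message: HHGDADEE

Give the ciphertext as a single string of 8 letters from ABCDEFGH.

Char 1 ('H'): step: R->0, L->6 (L advanced); H->plug->G->R->F->L->D->refl->A->L'->C->R'->A->plug->A
Char 2 ('H'): step: R->1, L=6; H->plug->G->R->F->L->D->refl->A->L'->C->R'->C->plug->C
Char 3 ('G'): step: R->2, L=6; G->plug->H->R->H->L->E->refl->B->L'->B->R'->B->plug->F
Char 4 ('D'): step: R->3, L=6; D->plug->D->R->C->L->A->refl->D->L'->F->R'->B->plug->F
Char 5 ('A'): step: R->4, L=6; A->plug->A->R->E->L->H->refl->C->L'->A->R'->G->plug->H
Char 6 ('D'): step: R->5, L=6; D->plug->D->R->F->L->D->refl->A->L'->C->R'->A->plug->A
Char 7 ('E'): step: R->6, L=6; E->plug->E->R->G->L->F->refl->G->L'->D->R'->D->plug->D
Char 8 ('E'): step: R->7, L=6; E->plug->E->R->E->L->H->refl->C->L'->A->R'->G->plug->H

Answer: ACFFHADH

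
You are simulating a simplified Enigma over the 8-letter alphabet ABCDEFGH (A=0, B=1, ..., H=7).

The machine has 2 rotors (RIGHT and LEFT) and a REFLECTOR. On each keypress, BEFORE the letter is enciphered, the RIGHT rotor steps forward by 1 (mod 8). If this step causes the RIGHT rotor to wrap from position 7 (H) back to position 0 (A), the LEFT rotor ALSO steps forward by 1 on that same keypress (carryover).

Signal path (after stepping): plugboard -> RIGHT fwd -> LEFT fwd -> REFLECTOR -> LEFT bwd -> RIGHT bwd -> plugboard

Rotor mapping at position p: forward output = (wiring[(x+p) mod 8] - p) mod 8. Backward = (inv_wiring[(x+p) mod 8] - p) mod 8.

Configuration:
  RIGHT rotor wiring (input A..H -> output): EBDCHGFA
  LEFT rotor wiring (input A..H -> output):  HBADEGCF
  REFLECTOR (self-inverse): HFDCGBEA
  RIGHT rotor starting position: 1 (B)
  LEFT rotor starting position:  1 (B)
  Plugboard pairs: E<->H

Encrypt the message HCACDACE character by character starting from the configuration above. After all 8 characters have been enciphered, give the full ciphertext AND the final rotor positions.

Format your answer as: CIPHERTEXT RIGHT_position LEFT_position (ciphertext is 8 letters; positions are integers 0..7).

Answer: GDBEBFEA 1 2

Derivation:
Char 1 ('H'): step: R->2, L=1; H->plug->E->R->D->L->D->refl->C->L'->C->R'->G->plug->G
Char 2 ('C'): step: R->3, L=1; C->plug->C->R->D->L->D->refl->C->L'->C->R'->D->plug->D
Char 3 ('A'): step: R->4, L=1; A->plug->A->R->D->L->D->refl->C->L'->C->R'->B->plug->B
Char 4 ('C'): step: R->5, L=1; C->plug->C->R->D->L->D->refl->C->L'->C->R'->H->plug->E
Char 5 ('D'): step: R->6, L=1; D->plug->D->R->D->L->D->refl->C->L'->C->R'->B->plug->B
Char 6 ('A'): step: R->7, L=1; A->plug->A->R->B->L->H->refl->A->L'->A->R'->F->plug->F
Char 7 ('C'): step: R->0, L->2 (L advanced); C->plug->C->R->D->L->E->refl->G->L'->A->R'->H->plug->E
Char 8 ('E'): step: R->1, L=2; E->plug->H->R->D->L->E->refl->G->L'->A->R'->A->plug->A
Final: ciphertext=GDBEBFEA, RIGHT=1, LEFT=2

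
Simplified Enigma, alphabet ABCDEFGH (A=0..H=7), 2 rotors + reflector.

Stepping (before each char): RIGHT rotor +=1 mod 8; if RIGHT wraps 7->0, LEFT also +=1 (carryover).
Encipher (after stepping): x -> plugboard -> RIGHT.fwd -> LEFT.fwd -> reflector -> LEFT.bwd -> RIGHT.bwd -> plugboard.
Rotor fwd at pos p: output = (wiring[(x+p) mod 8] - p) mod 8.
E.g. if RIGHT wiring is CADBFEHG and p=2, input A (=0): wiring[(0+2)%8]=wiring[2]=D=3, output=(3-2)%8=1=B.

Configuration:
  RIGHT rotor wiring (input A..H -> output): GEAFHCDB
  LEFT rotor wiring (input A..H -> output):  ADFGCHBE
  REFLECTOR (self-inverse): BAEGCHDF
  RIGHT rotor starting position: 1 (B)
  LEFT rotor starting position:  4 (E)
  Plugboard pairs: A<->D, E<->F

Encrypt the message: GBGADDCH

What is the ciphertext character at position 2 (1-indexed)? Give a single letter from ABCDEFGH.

Char 1 ('G'): step: R->2, L=4; G->plug->G->R->E->L->E->refl->C->L'->H->R'->F->plug->E
Char 2 ('B'): step: R->3, L=4; B->plug->B->R->E->L->E->refl->C->L'->H->R'->C->plug->C

C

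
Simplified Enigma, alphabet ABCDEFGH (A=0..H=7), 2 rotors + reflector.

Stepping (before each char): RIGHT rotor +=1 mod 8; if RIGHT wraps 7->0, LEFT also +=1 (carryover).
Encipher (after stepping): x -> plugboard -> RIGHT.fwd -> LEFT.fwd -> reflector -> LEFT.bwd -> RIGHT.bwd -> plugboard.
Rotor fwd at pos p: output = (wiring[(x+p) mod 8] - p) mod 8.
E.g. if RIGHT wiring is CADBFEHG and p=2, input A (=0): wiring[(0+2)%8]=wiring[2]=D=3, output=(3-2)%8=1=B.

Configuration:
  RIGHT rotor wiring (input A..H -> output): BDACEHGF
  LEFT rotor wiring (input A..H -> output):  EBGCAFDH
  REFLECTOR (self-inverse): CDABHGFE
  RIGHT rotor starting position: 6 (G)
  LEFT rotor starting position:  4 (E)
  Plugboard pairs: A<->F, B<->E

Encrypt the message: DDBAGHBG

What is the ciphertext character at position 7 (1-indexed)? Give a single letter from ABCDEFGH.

Char 1 ('D'): step: R->7, L=4; D->plug->D->R->B->L->B->refl->D->L'->D->R'->E->plug->B
Char 2 ('D'): step: R->0, L->5 (L advanced); D->plug->D->R->C->L->C->refl->A->L'->A->R'->C->plug->C
Char 3 ('B'): step: R->1, L=5; B->plug->E->R->G->L->F->refl->G->L'->B->R'->C->plug->C
Char 4 ('A'): step: R->2, L=5; A->plug->F->R->D->L->H->refl->E->L'->E->R'->E->plug->B
Char 5 ('G'): step: R->3, L=5; G->plug->G->R->A->L->A->refl->C->L'->C->R'->E->plug->B
Char 6 ('H'): step: R->4, L=5; H->plug->H->R->G->L->F->refl->G->L'->B->R'->D->plug->D
Char 7 ('B'): step: R->5, L=5; B->plug->E->R->G->L->F->refl->G->L'->B->R'->B->plug->E

E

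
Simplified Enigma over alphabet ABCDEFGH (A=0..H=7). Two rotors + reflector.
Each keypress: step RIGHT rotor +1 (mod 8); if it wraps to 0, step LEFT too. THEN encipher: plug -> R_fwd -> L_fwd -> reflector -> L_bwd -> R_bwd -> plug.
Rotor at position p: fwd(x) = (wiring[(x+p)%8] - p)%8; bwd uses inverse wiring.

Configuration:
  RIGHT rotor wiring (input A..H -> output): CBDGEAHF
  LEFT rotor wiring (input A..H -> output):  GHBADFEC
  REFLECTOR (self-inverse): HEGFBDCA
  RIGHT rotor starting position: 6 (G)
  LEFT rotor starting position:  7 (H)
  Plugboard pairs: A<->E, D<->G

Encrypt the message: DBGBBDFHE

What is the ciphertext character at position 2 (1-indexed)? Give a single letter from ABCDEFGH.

Char 1 ('D'): step: R->7, L=7; D->plug->G->R->B->L->H->refl->A->L'->C->R'->C->plug->C
Char 2 ('B'): step: R->0, L->0 (L advanced); B->plug->B->R->B->L->H->refl->A->L'->D->R'->C->plug->C

C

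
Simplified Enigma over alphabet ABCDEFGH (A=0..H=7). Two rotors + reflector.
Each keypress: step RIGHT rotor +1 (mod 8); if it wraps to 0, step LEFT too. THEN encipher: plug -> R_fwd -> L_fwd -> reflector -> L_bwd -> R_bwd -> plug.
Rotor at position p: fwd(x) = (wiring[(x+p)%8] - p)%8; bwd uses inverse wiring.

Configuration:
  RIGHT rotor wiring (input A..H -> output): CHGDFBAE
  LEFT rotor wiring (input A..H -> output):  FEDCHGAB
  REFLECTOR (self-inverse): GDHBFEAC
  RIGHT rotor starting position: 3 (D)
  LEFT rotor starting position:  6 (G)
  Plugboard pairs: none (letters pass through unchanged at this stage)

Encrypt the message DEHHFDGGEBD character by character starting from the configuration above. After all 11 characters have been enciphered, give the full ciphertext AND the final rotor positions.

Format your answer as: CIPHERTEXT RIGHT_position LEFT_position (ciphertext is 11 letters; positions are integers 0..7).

Char 1 ('D'): step: R->4, L=6; D->plug->D->R->A->L->C->refl->H->L'->C->R'->G->plug->G
Char 2 ('E'): step: R->5, L=6; E->plug->E->R->C->L->H->refl->C->L'->A->R'->H->plug->H
Char 3 ('H'): step: R->6, L=6; H->plug->H->R->D->L->G->refl->A->L'->H->R'->G->plug->G
Char 4 ('H'): step: R->7, L=6; H->plug->H->R->B->L->D->refl->B->L'->G->R'->F->plug->F
Char 5 ('F'): step: R->0, L->7 (L advanced); F->plug->F->R->B->L->G->refl->A->L'->F->R'->E->plug->E
Char 6 ('D'): step: R->1, L=7; D->plug->D->R->E->L->D->refl->B->L'->H->R'->F->plug->F
Char 7 ('G'): step: R->2, L=7; G->plug->G->R->A->L->C->refl->H->L'->G->R'->E->plug->E
Char 8 ('G'): step: R->3, L=7; G->plug->G->R->E->L->D->refl->B->L'->H->R'->F->plug->F
Char 9 ('E'): step: R->4, L=7; E->plug->E->R->G->L->H->refl->C->L'->A->R'->D->plug->D
Char 10 ('B'): step: R->5, L=7; B->plug->B->R->D->L->E->refl->F->L'->C->R'->E->plug->E
Char 11 ('D'): step: R->6, L=7; D->plug->D->R->B->L->G->refl->A->L'->F->R'->F->plug->F
Final: ciphertext=GHGFEFEFDEF, RIGHT=6, LEFT=7

Answer: GHGFEFEFDEF 6 7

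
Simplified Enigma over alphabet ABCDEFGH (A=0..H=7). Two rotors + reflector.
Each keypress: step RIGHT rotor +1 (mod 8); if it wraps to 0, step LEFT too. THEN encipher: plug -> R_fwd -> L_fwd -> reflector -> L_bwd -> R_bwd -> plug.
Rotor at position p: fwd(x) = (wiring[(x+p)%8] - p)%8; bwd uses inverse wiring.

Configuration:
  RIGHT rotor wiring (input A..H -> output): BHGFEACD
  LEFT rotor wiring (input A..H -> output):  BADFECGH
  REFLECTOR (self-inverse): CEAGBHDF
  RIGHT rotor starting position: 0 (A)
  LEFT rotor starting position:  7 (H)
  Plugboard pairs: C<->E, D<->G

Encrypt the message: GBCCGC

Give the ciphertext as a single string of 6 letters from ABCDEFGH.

Char 1 ('G'): step: R->1, L=7; G->plug->D->R->D->L->E->refl->B->L'->C->R'->G->plug->D
Char 2 ('B'): step: R->2, L=7; B->plug->B->R->D->L->E->refl->B->L'->C->R'->C->plug->E
Char 3 ('C'): step: R->3, L=7; C->plug->E->R->A->L->A->refl->C->L'->B->R'->B->plug->B
Char 4 ('C'): step: R->4, L=7; C->plug->E->R->F->L->F->refl->H->L'->H->R'->D->plug->G
Char 5 ('G'): step: R->5, L=7; G->plug->D->R->E->L->G->refl->D->L'->G->R'->C->plug->E
Char 6 ('C'): step: R->6, L=7; C->plug->E->R->A->L->A->refl->C->L'->B->R'->D->plug->G

Answer: DEBGEG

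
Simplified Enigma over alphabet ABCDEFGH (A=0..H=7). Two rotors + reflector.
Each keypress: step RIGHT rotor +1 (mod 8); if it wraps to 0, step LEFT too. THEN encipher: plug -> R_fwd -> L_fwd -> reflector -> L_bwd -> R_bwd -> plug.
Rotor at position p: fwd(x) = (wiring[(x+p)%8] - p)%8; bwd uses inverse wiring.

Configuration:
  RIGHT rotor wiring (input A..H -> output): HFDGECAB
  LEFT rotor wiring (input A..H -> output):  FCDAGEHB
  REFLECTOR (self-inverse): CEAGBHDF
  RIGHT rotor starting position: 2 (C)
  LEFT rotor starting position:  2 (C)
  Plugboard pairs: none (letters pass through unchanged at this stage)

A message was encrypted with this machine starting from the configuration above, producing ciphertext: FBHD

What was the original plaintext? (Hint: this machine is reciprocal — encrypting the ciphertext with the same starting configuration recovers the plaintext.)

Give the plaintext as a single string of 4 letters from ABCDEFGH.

Answer: DFBB

Derivation:
Char 1 ('F'): step: R->3, L=2; F->plug->F->R->E->L->F->refl->H->L'->F->R'->D->plug->D
Char 2 ('B'): step: R->4, L=2; B->plug->B->R->G->L->D->refl->G->L'->B->R'->F->plug->F
Char 3 ('H'): step: R->5, L=2; H->plug->H->R->H->L->A->refl->C->L'->D->R'->B->plug->B
Char 4 ('D'): step: R->6, L=2; D->plug->D->R->H->L->A->refl->C->L'->D->R'->B->plug->B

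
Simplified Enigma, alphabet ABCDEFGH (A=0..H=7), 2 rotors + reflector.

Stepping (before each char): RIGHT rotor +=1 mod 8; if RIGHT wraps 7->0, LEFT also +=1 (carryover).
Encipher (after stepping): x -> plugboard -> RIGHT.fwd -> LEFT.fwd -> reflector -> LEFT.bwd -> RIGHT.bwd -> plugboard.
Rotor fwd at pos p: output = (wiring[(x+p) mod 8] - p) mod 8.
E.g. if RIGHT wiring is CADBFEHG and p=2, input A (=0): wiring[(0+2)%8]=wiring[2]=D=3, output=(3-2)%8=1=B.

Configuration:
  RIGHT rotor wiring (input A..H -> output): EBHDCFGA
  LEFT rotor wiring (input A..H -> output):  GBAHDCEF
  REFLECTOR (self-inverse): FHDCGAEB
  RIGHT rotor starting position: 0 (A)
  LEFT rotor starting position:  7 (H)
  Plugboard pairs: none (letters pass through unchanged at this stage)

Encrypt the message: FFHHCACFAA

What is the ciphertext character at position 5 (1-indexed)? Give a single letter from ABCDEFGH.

Char 1 ('F'): step: R->1, L=7; F->plug->F->R->F->L->E->refl->G->L'->A->R'->A->plug->A
Char 2 ('F'): step: R->2, L=7; F->plug->F->R->G->L->D->refl->C->L'->C->R'->G->plug->G
Char 3 ('H'): step: R->3, L=7; H->plug->H->R->E->L->A->refl->F->L'->H->R'->B->plug->B
Char 4 ('H'): step: R->4, L=7; H->plug->H->R->H->L->F->refl->A->L'->E->R'->D->plug->D
Char 5 ('C'): step: R->5, L=7; C->plug->C->R->D->L->B->refl->H->L'->B->R'->B->plug->B

B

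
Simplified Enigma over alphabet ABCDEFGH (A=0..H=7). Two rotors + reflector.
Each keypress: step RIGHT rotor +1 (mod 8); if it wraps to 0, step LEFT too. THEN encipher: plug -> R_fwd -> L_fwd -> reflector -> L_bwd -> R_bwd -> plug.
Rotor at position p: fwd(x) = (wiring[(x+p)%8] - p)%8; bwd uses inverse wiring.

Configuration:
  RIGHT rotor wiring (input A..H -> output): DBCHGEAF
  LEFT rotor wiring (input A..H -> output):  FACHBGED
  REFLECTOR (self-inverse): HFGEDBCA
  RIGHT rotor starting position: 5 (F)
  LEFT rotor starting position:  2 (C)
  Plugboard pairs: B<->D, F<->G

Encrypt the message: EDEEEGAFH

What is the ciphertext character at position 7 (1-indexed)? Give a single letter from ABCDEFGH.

Char 1 ('E'): step: R->6, L=2; E->plug->E->R->E->L->C->refl->G->L'->H->R'->B->plug->D
Char 2 ('D'): step: R->7, L=2; D->plug->B->R->E->L->C->refl->G->L'->H->R'->F->plug->G
Char 3 ('E'): step: R->0, L->3 (L advanced); E->plug->E->R->G->L->F->refl->B->L'->D->R'->A->plug->A
Char 4 ('E'): step: R->1, L=3; E->plug->E->R->D->L->B->refl->F->L'->G->R'->C->plug->C
Char 5 ('E'): step: R->2, L=3; E->plug->E->R->G->L->F->refl->B->L'->D->R'->F->plug->G
Char 6 ('G'): step: R->3, L=3; G->plug->F->R->A->L->E->refl->D->L'->C->R'->E->plug->E
Char 7 ('A'): step: R->4, L=3; A->plug->A->R->C->L->D->refl->E->L'->A->R'->B->plug->D

D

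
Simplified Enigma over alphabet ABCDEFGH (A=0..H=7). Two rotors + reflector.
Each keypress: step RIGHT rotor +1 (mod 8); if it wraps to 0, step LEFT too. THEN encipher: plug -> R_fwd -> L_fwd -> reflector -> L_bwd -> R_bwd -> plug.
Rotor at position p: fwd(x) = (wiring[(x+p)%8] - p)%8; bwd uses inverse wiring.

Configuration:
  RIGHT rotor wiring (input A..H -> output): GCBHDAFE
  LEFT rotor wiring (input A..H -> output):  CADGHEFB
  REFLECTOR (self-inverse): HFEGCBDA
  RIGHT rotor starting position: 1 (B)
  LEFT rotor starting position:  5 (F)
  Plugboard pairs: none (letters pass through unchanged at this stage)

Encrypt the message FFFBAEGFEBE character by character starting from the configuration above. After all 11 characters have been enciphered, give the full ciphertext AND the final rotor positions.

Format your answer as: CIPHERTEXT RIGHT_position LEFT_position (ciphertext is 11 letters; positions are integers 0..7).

Answer: AHHDHGFCFCH 4 6

Derivation:
Char 1 ('F'): step: R->2, L=5; F->plug->F->R->C->L->E->refl->C->L'->H->R'->A->plug->A
Char 2 ('F'): step: R->3, L=5; F->plug->F->R->D->L->F->refl->B->L'->G->R'->H->plug->H
Char 3 ('F'): step: R->4, L=5; F->plug->F->R->G->L->B->refl->F->L'->D->R'->H->plug->H
Char 4 ('B'): step: R->5, L=5; B->plug->B->R->A->L->H->refl->A->L'->B->R'->D->plug->D
Char 5 ('A'): step: R->6, L=5; A->plug->A->R->H->L->C->refl->E->L'->C->R'->H->plug->H
Char 6 ('E'): step: R->7, L=5; E->plug->E->R->A->L->H->refl->A->L'->B->R'->G->plug->G
Char 7 ('G'): step: R->0, L->6 (L advanced); G->plug->G->R->F->L->A->refl->H->L'->A->R'->F->plug->F
Char 8 ('F'): step: R->1, L=6; F->plug->F->R->E->L->F->refl->B->L'->G->R'->C->plug->C
Char 9 ('E'): step: R->2, L=6; E->plug->E->R->D->L->C->refl->E->L'->C->R'->F->plug->F
Char 10 ('B'): step: R->3, L=6; B->plug->B->R->A->L->H->refl->A->L'->F->R'->C->plug->C
Char 11 ('E'): step: R->4, L=6; E->plug->E->R->C->L->E->refl->C->L'->D->R'->H->plug->H
Final: ciphertext=AHHDHGFCFCH, RIGHT=4, LEFT=6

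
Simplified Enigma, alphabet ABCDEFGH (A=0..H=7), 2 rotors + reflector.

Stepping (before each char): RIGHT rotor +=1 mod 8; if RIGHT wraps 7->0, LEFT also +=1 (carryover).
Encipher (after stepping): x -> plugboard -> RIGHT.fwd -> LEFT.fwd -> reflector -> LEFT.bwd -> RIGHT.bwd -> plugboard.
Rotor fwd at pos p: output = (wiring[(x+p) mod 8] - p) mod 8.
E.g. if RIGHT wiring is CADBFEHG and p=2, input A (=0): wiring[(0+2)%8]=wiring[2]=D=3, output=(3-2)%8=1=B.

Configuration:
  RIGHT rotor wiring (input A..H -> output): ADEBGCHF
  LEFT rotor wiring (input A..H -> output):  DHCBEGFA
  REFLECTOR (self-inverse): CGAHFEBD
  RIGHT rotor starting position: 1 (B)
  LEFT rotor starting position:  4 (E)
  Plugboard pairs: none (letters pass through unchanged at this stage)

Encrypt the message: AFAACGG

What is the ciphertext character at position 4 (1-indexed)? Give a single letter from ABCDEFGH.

Char 1 ('A'): step: R->2, L=4; A->plug->A->R->C->L->B->refl->G->L'->G->R'->G->plug->G
Char 2 ('F'): step: R->3, L=4; F->plug->F->R->F->L->D->refl->H->L'->E->R'->D->plug->D
Char 3 ('A'): step: R->4, L=4; A->plug->A->R->C->L->B->refl->G->L'->G->R'->B->plug->B
Char 4 ('A'): step: R->5, L=4; A->plug->A->R->F->L->D->refl->H->L'->E->R'->G->plug->G

G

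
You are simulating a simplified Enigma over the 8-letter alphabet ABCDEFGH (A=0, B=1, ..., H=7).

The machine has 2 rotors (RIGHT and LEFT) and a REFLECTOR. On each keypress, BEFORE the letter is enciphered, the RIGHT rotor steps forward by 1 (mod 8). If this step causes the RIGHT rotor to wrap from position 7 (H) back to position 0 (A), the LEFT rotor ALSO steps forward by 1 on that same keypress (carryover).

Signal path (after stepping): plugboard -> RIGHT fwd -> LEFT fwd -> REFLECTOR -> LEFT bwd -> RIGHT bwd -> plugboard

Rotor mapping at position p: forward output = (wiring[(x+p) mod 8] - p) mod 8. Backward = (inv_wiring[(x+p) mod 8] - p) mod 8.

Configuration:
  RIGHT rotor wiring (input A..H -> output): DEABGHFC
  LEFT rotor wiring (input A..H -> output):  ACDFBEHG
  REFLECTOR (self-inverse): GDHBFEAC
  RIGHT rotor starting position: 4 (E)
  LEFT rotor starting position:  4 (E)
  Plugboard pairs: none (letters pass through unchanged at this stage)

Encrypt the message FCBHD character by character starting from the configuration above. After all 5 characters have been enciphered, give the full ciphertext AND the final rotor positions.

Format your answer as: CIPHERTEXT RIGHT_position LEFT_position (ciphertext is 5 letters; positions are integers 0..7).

Char 1 ('F'): step: R->5, L=4; F->plug->F->R->D->L->C->refl->H->L'->G->R'->D->plug->D
Char 2 ('C'): step: R->6, L=4; C->plug->C->R->F->L->G->refl->A->L'->B->R'->H->plug->H
Char 3 ('B'): step: R->7, L=4; B->plug->B->R->E->L->E->refl->F->L'->A->R'->G->plug->G
Char 4 ('H'): step: R->0, L->5 (L advanced); H->plug->H->R->C->L->B->refl->D->L'->D->R'->A->plug->A
Char 5 ('D'): step: R->1, L=5; D->plug->D->R->F->L->G->refl->A->L'->G->R'->E->plug->E
Final: ciphertext=DHGAE, RIGHT=1, LEFT=5

Answer: DHGAE 1 5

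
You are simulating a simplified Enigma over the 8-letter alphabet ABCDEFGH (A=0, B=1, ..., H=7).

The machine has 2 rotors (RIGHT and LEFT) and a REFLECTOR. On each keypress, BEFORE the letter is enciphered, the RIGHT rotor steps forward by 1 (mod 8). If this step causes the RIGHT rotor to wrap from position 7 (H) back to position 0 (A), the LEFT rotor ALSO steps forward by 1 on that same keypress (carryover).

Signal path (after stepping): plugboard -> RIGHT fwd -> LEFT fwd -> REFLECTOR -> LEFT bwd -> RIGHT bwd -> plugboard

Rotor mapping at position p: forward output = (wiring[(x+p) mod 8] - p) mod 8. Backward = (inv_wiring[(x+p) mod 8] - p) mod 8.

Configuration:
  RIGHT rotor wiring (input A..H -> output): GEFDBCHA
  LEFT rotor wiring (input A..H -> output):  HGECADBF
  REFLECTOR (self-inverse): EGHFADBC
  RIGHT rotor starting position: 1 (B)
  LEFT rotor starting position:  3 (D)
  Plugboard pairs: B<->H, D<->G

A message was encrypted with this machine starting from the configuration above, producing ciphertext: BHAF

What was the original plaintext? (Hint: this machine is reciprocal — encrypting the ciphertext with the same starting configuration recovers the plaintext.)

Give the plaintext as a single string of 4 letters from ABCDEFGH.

Answer: EDEB

Derivation:
Char 1 ('B'): step: R->2, L=3; B->plug->H->R->C->L->A->refl->E->L'->F->R'->E->plug->E
Char 2 ('H'): step: R->3, L=3; H->plug->B->R->G->L->D->refl->F->L'->B->R'->G->plug->D
Char 3 ('A'): step: R->4, L=3; A->plug->A->R->F->L->E->refl->A->L'->C->R'->E->plug->E
Char 4 ('F'): step: R->5, L=3; F->plug->F->R->A->L->H->refl->C->L'->E->R'->H->plug->B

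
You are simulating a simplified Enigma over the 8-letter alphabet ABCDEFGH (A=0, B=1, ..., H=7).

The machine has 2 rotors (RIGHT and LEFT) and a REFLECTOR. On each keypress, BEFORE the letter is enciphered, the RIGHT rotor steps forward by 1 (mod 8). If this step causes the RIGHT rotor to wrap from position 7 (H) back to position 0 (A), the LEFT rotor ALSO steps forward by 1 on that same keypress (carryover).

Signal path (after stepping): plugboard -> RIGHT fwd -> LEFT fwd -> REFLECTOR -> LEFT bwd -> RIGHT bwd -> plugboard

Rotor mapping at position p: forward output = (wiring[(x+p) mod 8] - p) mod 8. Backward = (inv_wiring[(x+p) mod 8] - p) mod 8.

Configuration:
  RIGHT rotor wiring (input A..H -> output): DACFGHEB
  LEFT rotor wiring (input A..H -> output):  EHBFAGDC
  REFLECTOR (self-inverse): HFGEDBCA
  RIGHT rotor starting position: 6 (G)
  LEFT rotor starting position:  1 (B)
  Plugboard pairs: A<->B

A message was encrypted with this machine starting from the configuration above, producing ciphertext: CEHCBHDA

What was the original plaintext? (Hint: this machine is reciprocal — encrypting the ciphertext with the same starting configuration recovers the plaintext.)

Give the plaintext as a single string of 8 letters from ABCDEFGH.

Answer: DCEFEABH

Derivation:
Char 1 ('C'): step: R->7, L=1; C->plug->C->R->B->L->A->refl->H->L'->D->R'->D->plug->D
Char 2 ('E'): step: R->0, L->2 (L advanced); E->plug->E->R->G->L->C->refl->G->L'->C->R'->C->plug->C
Char 3 ('H'): step: R->1, L=2; H->plug->H->R->C->L->G->refl->C->L'->G->R'->E->plug->E
Char 4 ('C'): step: R->2, L=2; C->plug->C->R->E->L->B->refl->F->L'->H->R'->F->plug->F
Char 5 ('B'): step: R->3, L=2; B->plug->A->R->C->L->G->refl->C->L'->G->R'->E->plug->E
Char 6 ('H'): step: R->4, L=2; H->plug->H->R->B->L->D->refl->E->L'->D->R'->B->plug->A
Char 7 ('D'): step: R->5, L=2; D->plug->D->R->G->L->C->refl->G->L'->C->R'->A->plug->B
Char 8 ('A'): step: R->6, L=2; A->plug->B->R->D->L->E->refl->D->L'->B->R'->H->plug->H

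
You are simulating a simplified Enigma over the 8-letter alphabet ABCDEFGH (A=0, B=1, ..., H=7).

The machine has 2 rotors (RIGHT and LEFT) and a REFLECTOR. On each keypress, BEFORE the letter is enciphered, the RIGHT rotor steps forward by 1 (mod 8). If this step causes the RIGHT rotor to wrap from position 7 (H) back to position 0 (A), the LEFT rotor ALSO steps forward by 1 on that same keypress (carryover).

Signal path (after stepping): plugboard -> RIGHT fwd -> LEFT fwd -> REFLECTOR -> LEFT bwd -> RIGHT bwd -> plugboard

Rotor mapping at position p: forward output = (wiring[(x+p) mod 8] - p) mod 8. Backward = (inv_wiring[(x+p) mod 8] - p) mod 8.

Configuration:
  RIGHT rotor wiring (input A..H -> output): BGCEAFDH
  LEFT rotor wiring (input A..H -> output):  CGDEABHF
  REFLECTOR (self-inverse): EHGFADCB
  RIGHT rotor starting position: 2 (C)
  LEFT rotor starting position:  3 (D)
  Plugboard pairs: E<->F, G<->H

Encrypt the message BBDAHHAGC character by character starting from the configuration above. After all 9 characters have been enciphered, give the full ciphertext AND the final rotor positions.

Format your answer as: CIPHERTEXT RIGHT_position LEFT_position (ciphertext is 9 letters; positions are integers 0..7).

Char 1 ('B'): step: R->3, L=3; B->plug->B->R->F->L->H->refl->B->L'->A->R'->D->plug->D
Char 2 ('B'): step: R->4, L=3; B->plug->B->R->B->L->F->refl->D->L'->G->R'->G->plug->H
Char 3 ('D'): step: R->5, L=3; D->plug->D->R->E->L->C->refl->G->L'->C->R'->C->plug->C
Char 4 ('A'): step: R->6, L=3; A->plug->A->R->F->L->H->refl->B->L'->A->R'->D->plug->D
Char 5 ('H'): step: R->7, L=3; H->plug->G->R->G->L->D->refl->F->L'->B->R'->F->plug->E
Char 6 ('H'): step: R->0, L->4 (L advanced); H->plug->G->R->D->L->B->refl->H->L'->G->R'->B->plug->B
Char 7 ('A'): step: R->1, L=4; A->plug->A->R->F->L->C->refl->G->L'->E->R'->E->plug->F
Char 8 ('G'): step: R->2, L=4; G->plug->H->R->E->L->G->refl->C->L'->F->R'->F->plug->E
Char 9 ('C'): step: R->3, L=4; C->plug->C->R->C->L->D->refl->F->L'->B->R'->A->plug->A
Final: ciphertext=DHCDEBFEA, RIGHT=3, LEFT=4

Answer: DHCDEBFEA 3 4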